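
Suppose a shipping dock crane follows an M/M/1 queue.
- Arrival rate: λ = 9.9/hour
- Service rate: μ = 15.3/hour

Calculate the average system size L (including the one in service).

ρ = λ/μ = 9.9/15.3 = 0.6471
For M/M/1: L = λ/(μ-λ)
L = 9.9/(15.3-9.9) = 9.9/5.40
L = 1.8333 containers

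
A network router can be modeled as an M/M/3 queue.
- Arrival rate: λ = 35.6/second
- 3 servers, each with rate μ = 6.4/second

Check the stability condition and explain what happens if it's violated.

Stability requires ρ = λ/(cμ) < 1
ρ = 35.6/(3 × 6.4) = 35.6/19.20 = 1.8542
Since 1.8542 ≥ 1, the system is UNSTABLE.
Need c > λ/μ = 35.6/6.4 = 5.56.
Minimum servers needed: c = 6.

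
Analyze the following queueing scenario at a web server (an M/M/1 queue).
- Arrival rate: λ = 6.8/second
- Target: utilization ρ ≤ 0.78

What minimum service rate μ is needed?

ρ = λ/μ, so μ = λ/ρ
μ ≥ 6.8/0.78 = 8.7179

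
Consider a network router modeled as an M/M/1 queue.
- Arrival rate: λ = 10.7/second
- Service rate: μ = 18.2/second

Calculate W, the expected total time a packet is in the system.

First, compute utilization: ρ = λ/μ = 10.7/18.2 = 0.5879
For M/M/1: W = 1/(μ-λ)
W = 1/(18.2-10.7) = 1/7.50
W = 0.1333 seconds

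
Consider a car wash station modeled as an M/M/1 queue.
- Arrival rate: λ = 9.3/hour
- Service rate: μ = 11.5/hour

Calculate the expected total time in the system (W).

First, compute utilization: ρ = λ/μ = 9.3/11.5 = 0.8087
For M/M/1: W = 1/(μ-λ)
W = 1/(11.5-9.3) = 1/2.20
W = 0.4545 hours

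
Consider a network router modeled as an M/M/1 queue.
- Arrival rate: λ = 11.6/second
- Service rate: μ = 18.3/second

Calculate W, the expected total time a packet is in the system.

First, compute utilization: ρ = λ/μ = 11.6/18.3 = 0.6339
For M/M/1: W = 1/(μ-λ)
W = 1/(18.3-11.6) = 1/6.70
W = 0.1493 seconds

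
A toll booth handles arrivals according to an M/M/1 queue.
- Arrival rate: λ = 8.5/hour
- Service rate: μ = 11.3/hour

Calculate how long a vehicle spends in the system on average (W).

First, compute utilization: ρ = λ/μ = 8.5/11.3 = 0.7522
For M/M/1: W = 1/(μ-λ)
W = 1/(11.3-8.5) = 1/2.80
W = 0.3571 hours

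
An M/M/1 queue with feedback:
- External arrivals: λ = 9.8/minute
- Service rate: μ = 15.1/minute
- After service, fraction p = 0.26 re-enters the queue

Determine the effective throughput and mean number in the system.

Effective arrival rate: λ_eff = λ/(1-p) = 9.8/(1-0.26) = 9.8/0.74 = 13.24324
ρ = λ_eff/μ = 13.24324/15.1 = 0.877036
L = ρ/(1-ρ) = 0.877036/(1-0.877036) = 7.1325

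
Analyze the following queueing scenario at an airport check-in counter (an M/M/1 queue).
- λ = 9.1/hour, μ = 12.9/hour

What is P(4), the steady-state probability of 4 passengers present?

ρ = λ/μ = 9.1/12.9 = 0.70543
P(n) = (1-ρ)ρⁿ
P(4) = (1-0.70543) × 0.70543^4
P(4) = 0.29457 × 0.24764
P(4) = 0.07295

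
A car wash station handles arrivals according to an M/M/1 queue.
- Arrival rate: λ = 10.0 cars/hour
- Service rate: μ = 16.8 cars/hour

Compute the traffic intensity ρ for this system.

Server utilization: ρ = λ/μ
ρ = 10.0/16.8 = 0.5952
The server is busy 59.52% of the time.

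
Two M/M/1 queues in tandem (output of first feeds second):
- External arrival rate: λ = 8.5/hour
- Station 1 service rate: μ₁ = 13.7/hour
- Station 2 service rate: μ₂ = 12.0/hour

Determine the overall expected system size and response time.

By Jackson's theorem, each station behaves as independent M/M/1.
Station 1: ρ₁ = 8.5/13.7 = 0.6204, L₁ = ρ₁/(1-ρ₁) = λ/(μ₁-λ) = 8.5/5.20 = 1.6346
Station 2: ρ₂ = 8.5/12.0 = 0.7083, L₂ = ρ₂/(1-ρ₂) = λ/(μ₂-λ) = 8.5/3.50 = 2.4286
Total: L = L₁ + L₂ = 1.6346 + 2.4286 = 4.0632
W = L/λ = 4.0632/8.5 = 0.4780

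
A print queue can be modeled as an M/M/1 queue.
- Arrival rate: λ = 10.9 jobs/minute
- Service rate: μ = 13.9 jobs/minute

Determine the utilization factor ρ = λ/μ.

Server utilization: ρ = λ/μ
ρ = 10.9/13.9 = 0.7842
The server is busy 78.42% of the time.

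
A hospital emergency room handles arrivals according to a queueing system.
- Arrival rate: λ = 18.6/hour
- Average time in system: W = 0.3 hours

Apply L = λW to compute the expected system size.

Little's Law: L = λW
L = 18.6 × 0.3 = 5.5800 patients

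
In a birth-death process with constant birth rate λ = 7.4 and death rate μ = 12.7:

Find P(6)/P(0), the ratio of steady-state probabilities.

For constant rates: P(n)/P(0) = (λ/μ)^n
P(6)/P(0) = (7.4/12.7)^6 = 0.5827^6 = 0.03914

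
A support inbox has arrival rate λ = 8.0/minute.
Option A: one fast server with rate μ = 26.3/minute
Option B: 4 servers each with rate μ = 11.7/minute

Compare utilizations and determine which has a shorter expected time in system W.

Option A: single server μ = 26.3 (M/M/1)
  ρ_A = 8.0/26.3 = 0.3042
  W_A = 1/(μ-λ) = 1/(26.3-8.0) = 1/18.30 = 0.05464

Option B: 4 servers μ = 11.7 (M/M/4)
  ρ_B = λ/(cμ) = 8.0/(4×11.7) = 0.1709
  Offered load a = λ/μ = cρ = 8.0/11.7 = 0.6838
  P₀ = [ Σₙ₌₀^3 aⁿ/n! + a^4/(4!(1-ρ)) ]⁻¹
  Σ = a^0/0! + a^1/1! + a^2/2! + a^3/3! = 1.0000 + 0.68376 + 0.23376 + 0.053280 = 1.9708
  a^4/(4!(1-ρ)) = 0.2186/(24 × 0.8291) = 0.01099
  P₀ = 1/(1.9708 + 0.01099) = 0.5046
  Lq = P₀·a^4·ρ / (4!(1-ρ)²) = 0.5046 × 0.2186 × 0.1709 / (24 × 0.6873) = 0.001143
  Wq_B = Lq/λ = 0.001143/8.0 = 0.0001429
  W_B = Wq_B + 1/μ = 0.0001429 + 0.08547 = 0.08561

Since W_A = 0.05464 < W_B = 0.08561, Option A (single fast server) has the shorter time in system.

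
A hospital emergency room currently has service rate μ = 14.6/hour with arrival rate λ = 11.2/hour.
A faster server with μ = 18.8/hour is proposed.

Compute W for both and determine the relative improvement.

System 1: ρ₁ = 11.2/14.6 = 0.7671, W₁ = 1/(14.6-11.2) = 0.29412
System 2: ρ₂ = 11.2/18.8 = 0.5957, W₂ = 1/(18.8-11.2) = 0.13158
Improvement: (W₁-W₂)/W₁ = (0.29412-0.13158)/0.29412 = 55.26%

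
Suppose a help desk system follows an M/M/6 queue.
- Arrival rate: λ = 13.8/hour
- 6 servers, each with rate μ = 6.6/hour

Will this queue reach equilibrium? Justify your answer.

Stability requires ρ = λ/(cμ) < 1
ρ = 13.8/(6 × 6.6) = 13.8/39.60 = 0.3485
Since 0.3485 < 1, the system is STABLE.
The servers are busy 34.85% of the time.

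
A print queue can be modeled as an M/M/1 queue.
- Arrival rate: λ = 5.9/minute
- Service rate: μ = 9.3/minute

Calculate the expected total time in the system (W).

First, compute utilization: ρ = λ/μ = 5.9/9.3 = 0.6344
For M/M/1: W = 1/(μ-λ)
W = 1/(9.3-5.9) = 1/3.40
W = 0.2941 minutes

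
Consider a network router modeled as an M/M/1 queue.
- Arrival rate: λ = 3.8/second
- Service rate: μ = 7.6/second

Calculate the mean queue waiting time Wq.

First, compute utilization: ρ = λ/μ = 3.8/7.6 = 0.5000
For M/M/1: Wq = λ/(μ(μ-λ))
Wq = 3.8/(7.6 × (7.6-3.8))
Wq = 3.8/(7.6 × 3.80)
Wq = 0.1316 seconds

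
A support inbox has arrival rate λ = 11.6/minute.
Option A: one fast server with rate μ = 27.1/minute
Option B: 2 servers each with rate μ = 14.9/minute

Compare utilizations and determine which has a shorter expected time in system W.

Option A: single server μ = 27.1 (M/M/1)
  ρ_A = 11.6/27.1 = 0.4280
  W_A = 1/(μ-λ) = 1/(27.1-11.6) = 1/15.50 = 0.06452

Option B: 2 servers μ = 14.9 (M/M/2)
  ρ_B = λ/(cμ) = 11.6/(2×14.9) = 0.3893
  Offered load a = λ/μ = cρ = 11.6/14.9 = 0.7785
  P₀ = [ Σₙ₌₀^1 aⁿ/n! + a^2/(2!(1-ρ)) ]⁻¹
  Σ = a^0/0! + a^1/1! = 1.0000 + 0.7785 = 1.7785
  a^2/(2!(1-ρ)) = 0.6061/(2 × 0.6107) = 0.4962
  P₀ = 1/(1.7785 + 0.4962) = 0.4396
  Lq = P₀·a^2·ρ / (2!(1-ρ)²) = 0.4396 × 0.6061 × 0.3893 / (2 × 0.3730) = 0.1390
  Wq_B = Lq/λ = 0.13903/11.6 = 0.01199
  W_B = Wq_B + 1/μ = 0.01199 + 0.06711 = 0.07910

Since W_A = 0.06452 < W_B = 0.07910, Option A (single fast server) has the shorter time in system.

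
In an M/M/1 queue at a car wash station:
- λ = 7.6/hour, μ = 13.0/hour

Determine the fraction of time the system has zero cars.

ρ = λ/μ = 7.6/13.0 = 0.5846
P(0) = 1 - ρ = 1 - 0.5846 = 0.4154
The server is idle 41.54% of the time.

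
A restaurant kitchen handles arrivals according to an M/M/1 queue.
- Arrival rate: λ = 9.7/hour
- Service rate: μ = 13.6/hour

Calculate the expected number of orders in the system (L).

ρ = λ/μ = 9.7/13.6 = 0.7132
For M/M/1: L = λ/(μ-λ)
L = 9.7/(13.6-9.7) = 9.7/3.90
L = 2.4872 orders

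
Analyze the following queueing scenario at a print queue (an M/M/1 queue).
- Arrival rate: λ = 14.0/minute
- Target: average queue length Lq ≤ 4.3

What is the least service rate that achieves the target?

For M/M/1: Lq = λ²/(μ(μ-λ))
Need Lq ≤ 4.3, i.e. μ(μ-λ) ≥ λ²/4.3
μ² - 14.0μ - 196.00/4.3 ≥ 0  →  μ² - 14.0μ - 45.5814 ≥ 0
Quadratic formula (positive root): μ = [λ + √(λ² + 4×45.5814)]/2
Discriminant: 196.00 + 4×45.5814 = 378.3256, √378.3256 = 19.4506
μ ≥ (14.0 + 19.4506)/2 = 16.7253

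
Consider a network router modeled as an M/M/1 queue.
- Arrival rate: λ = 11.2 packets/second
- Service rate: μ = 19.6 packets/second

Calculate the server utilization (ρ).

Server utilization: ρ = λ/μ
ρ = 11.2/19.6 = 0.5714
The server is busy 57.14% of the time.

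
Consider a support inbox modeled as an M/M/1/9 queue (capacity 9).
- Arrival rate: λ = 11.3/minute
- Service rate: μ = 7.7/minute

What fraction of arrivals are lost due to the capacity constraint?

ρ = λ/μ = 11.3/7.7 = 1.46753
P₀ = (1-ρ)/(1-ρ^(K+1)) = (1-1.46753)/(1-1.46753^10) = -0.4675/-45.3308 = 0.01031
P_K = P₀×ρ^K = 0.010314 × 1.46753^9 = 0.010314 × 31.5706 = 0.3256
Blocking probability = 32.56%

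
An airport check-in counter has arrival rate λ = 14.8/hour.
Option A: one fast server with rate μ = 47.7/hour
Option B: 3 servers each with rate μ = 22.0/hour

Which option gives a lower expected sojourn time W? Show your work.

Option A: single server μ = 47.7 (M/M/1)
  ρ_A = 14.8/47.7 = 0.3103
  W_A = 1/(μ-λ) = 1/(47.7-14.8) = 1/32.90 = 0.03040

Option B: 3 servers μ = 22.0 (M/M/3)
  ρ_B = λ/(cμ) = 14.8/(3×22.0) = 0.2242
  Offered load a = λ/μ = cρ = 14.8/22.0 = 0.6727
  P₀ = [ Σₙ₌₀^2 aⁿ/n! + a^3/(3!(1-ρ)) ]⁻¹
  Σ = a^0/0! + a^1/1! + a^2/2! = 1.0000 + 0.6727 + 0.2263 = 1.8990
  a^3/(3!(1-ρ)) = 0.30445/(6 × 0.77576) = 0.06541
  P₀ = 1/(1.8990 + 0.06541) = 0.5091
  Lq = P₀·a^3·ρ / (3!(1-ρ)²) = 0.5091 × 0.3045 × 0.2242 / (6 × 0.6018) = 0.009625
  Wq_B = Lq/λ = 0.009625/14.8 = 0.0006503
  W_B = Wq_B + 1/μ = 0.0006503 + 0.04545 = 0.04610

Since W_A = 0.03040 < W_B = 0.04610, Option A (single fast server) has the shorter time in system.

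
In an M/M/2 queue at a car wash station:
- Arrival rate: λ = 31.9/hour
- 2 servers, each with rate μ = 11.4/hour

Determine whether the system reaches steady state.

Stability requires ρ = λ/(cμ) < 1
ρ = 31.9/(2 × 11.4) = 31.9/22.80 = 1.3991
Since 1.3991 ≥ 1, the system is UNSTABLE.
Need c > λ/μ = 31.9/11.4 = 2.80.
Minimum servers needed: c = 3.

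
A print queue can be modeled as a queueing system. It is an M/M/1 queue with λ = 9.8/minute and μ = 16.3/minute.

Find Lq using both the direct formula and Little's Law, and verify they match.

Method 1 (direct): Lq = λ²/(μ(μ-λ)) = 96.04/(16.3 × 6.50) = 0.9065

Method 2 (Little's Law):
W = 1/(μ-λ) = 1/6.50 = 0.15385
Wq = W - 1/μ = 0.15385 - 0.061350 = 0.09250
Lq = λWq = 9.8 × 0.09250 = 0.9065 ✔ (matches Method 1)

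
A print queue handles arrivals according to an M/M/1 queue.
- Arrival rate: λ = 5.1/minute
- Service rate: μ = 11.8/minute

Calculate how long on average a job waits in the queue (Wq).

First, compute utilization: ρ = λ/μ = 5.1/11.8 = 0.4322
For M/M/1: Wq = λ/(μ(μ-λ))
Wq = 5.1/(11.8 × (11.8-5.1))
Wq = 5.1/(11.8 × 6.70)
Wq = 0.06451 minutes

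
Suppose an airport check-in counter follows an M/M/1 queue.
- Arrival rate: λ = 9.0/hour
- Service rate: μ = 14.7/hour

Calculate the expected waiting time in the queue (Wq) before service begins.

First, compute utilization: ρ = λ/μ = 9.0/14.7 = 0.6122
For M/M/1: Wq = λ/(μ(μ-λ))
Wq = 9.0/(14.7 × (14.7-9.0))
Wq = 9.0/(14.7 × 5.70)
Wq = 0.1074 hours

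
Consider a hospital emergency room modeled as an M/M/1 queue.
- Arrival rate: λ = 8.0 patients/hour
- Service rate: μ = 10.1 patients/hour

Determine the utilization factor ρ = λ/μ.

Server utilization: ρ = λ/μ
ρ = 8.0/10.1 = 0.7921
The server is busy 79.21% of the time.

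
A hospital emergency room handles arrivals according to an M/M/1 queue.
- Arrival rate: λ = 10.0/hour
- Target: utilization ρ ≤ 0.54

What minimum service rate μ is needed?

ρ = λ/μ, so μ = λ/ρ
μ ≥ 10.0/0.54 = 18.5185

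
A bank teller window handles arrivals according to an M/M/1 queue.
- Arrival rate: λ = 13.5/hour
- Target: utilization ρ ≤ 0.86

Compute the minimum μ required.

ρ = λ/μ, so μ = λ/ρ
μ ≥ 13.5/0.86 = 15.6977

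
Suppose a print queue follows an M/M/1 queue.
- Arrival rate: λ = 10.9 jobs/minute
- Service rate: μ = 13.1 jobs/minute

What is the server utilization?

Server utilization: ρ = λ/μ
ρ = 10.9/13.1 = 0.8321
The server is busy 83.21% of the time.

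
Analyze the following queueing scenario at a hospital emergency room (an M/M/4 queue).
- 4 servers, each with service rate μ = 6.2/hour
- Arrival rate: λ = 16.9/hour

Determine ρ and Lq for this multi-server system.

Traffic intensity: ρ = λ/(cμ) = 16.9/(4×6.2) = 0.6815
Since ρ = 0.6815 < 1, system is stable.
Offered load a = λ/μ = cρ = 16.9/6.2 = 2.7258
P₀ = [ Σₙ₌₀^3 aⁿ/n! + a^4/(4!(1-ρ)) ]⁻¹
Σ = a^0/0! + a^1/1! + a^2/2! + a^3/3! = 1.0000 + 2.7258 + 3.7150 + 3.3755 = 10.8163
a^4/(4!(1-ρ)) = 55.2052/(24 × 0.31855) = 7.2209
P₀ = 1/(10.8163 + 7.2209) = 0.05544
Lq = P₀·a^4·ρ / (4!(1-ρ)²) = 0.055441 × 55.2052 × 0.68145 / (24 × 0.10147) = 0.8564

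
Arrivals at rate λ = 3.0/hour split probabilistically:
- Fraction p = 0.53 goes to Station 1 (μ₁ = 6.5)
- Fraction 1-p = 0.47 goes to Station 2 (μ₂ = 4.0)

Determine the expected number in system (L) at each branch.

Effective rates: λ₁ = 3.0×0.53 = 1.59, λ₂ = 3.0×0.47 = 1.41
Station 1: ρ₁ = 1.59/6.5 = 0.2446, L₁ = ρ₁/(1-ρ₁) = 0.2446/(1-0.2446) = 0.3238
Station 2: ρ₂ = 1.41/4.0 = 0.3525, L₂ = ρ₂/(1-ρ₂) = 0.3525/(1-0.3525) = 0.5444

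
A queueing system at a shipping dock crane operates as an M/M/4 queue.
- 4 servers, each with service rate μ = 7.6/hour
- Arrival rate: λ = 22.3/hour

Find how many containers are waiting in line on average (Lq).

Traffic intensity: ρ = λ/(cμ) = 22.3/(4×7.6) = 0.7336
Since ρ = 0.7336 < 1, system is stable.
Offered load a = λ/μ = cρ = 22.3/7.6 = 2.9342
P₀ = [ Σₙ₌₀^3 aⁿ/n! + a^4/(4!(1-ρ)) ]⁻¹
Σ = a^0/0! + a^1/1! + a^2/2! + a^3/3! = 1.0000 + 2.9342 + 4.3048 + 4.2104 = 12.4494
a^4/(4!(1-ρ)) = 74.1251/(24 × 0.266447) = 11.5916
P₀ = 1/(12.4494 + 11.5916) = 0.04160
Lq = P₀·a^4·ρ / (4!(1-ρ)²) = 0.041596 × 74.1251 × 0.73355 / (24 × 0.070994) = 1.3274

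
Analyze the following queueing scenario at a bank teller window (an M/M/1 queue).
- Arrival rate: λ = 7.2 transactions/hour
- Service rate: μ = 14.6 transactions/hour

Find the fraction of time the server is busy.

Server utilization: ρ = λ/μ
ρ = 7.2/14.6 = 0.4932
The server is busy 49.32% of the time.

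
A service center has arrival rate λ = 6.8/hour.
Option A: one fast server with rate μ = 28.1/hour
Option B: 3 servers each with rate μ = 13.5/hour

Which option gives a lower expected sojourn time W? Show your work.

Option A: single server μ = 28.1 (M/M/1)
  ρ_A = 6.8/28.1 = 0.2420
  W_A = 1/(μ-λ) = 1/(28.1-6.8) = 1/21.30 = 0.04695

Option B: 3 servers μ = 13.5 (M/M/3)
  ρ_B = λ/(cμ) = 6.8/(3×13.5) = 0.1679
  Offered load a = λ/μ = cρ = 6.8/13.5 = 0.5037
  P₀ = [ Σₙ₌₀^2 aⁿ/n! + a^3/(3!(1-ρ)) ]⁻¹
  Σ = a^0/0! + a^1/1! + a^2/2! = 1.0000 + 0.5037 + 0.1269 = 1.6306
  a^3/(3!(1-ρ)) = 0.1278/(6 × 0.8321) = 0.02560
  P₀ = 1/(1.6306 + 0.02560) = 0.6038
  Lq = P₀·a^3·ρ / (3!(1-ρ)²) = 0.6038 × 0.1278 × 0.1679 / (6 × 0.6924) = 0.003119
  Wq_B = Lq/λ = 0.0031187/6.8 = 0.0004586
  W_B = Wq_B + 1/μ = 0.0004586 + 0.07407 = 0.07453

Since W_A = 0.04695 < W_B = 0.07453, Option A (single fast server) has the shorter time in system.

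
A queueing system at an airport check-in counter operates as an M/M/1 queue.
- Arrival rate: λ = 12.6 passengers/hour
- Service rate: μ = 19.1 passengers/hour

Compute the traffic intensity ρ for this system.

Server utilization: ρ = λ/μ
ρ = 12.6/19.1 = 0.6597
The server is busy 65.97% of the time.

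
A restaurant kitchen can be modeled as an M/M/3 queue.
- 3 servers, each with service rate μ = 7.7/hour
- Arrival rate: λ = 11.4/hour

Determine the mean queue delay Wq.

Traffic intensity: ρ = λ/(cμ) = 11.4/(3×7.7) = 0.4935
Since ρ = 0.4935 < 1, system is stable.
Offered load a = λ/μ = cρ = 11.4/7.7 = 1.4805
P₀ = [ Σₙ₌₀^2 aⁿ/n! + a^3/(3!(1-ρ)) ]⁻¹
Σ = a^0/0! + a^1/1! + a^2/2! = 1.0000 + 1.4805 + 1.0960 = 3.5765
a^3/(3!(1-ρ)) = 3.2452/(6 × 0.5065) = 1.0679
P₀ = 1/(3.5765 + 1.0679) = 0.2153
Lq = P₀·a^3·ρ / (3!(1-ρ)²) = 0.2153 × 3.2452 × 0.4935 / (6 × 0.2565) = 0.2240
Wq = Lq/λ = 0.2240/11.4 = 0.01965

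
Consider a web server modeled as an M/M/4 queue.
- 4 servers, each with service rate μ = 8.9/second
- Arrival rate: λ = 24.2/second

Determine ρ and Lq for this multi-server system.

Traffic intensity: ρ = λ/(cμ) = 24.2/(4×8.9) = 0.6798
Since ρ = 0.6798 < 1, system is stable.
Offered load a = λ/μ = cρ = 24.2/8.9 = 2.7191
P₀ = [ Σₙ₌₀^3 aⁿ/n! + a^4/(4!(1-ρ)) ]⁻¹
Σ = a^0/0! + a^1/1! + a^2/2! + a^3/3! = 1.0000 + 2.7191 + 3.6968 + 3.3506 = 10.7665
a^4/(4!(1-ρ)) = 54.6640/(24 × 0.320225) = 7.1127
P₀ = 1/(10.7665 + 7.1127) = 0.05593
Lq = P₀·a^4·ρ / (4!(1-ρ)²) = 0.055931 × 54.6640 × 0.67978 / (24 × 0.10254) = 0.8445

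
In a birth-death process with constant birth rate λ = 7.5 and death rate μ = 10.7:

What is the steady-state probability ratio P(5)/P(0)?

For constant rates: P(n)/P(0) = (λ/μ)^n
P(5)/P(0) = (7.5/10.7)^5 = 0.7009^5 = 0.1692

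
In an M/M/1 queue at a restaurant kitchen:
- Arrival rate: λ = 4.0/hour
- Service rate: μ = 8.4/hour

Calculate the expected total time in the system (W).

First, compute utilization: ρ = λ/μ = 4.0/8.4 = 0.4762
For M/M/1: W = 1/(μ-λ)
W = 1/(8.4-4.0) = 1/4.40
W = 0.2273 hours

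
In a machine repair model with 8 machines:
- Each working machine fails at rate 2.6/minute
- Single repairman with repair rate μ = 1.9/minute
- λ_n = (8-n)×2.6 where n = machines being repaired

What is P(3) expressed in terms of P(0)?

P(3)/P(0) = ∏_{i=0}^{3-1} λ_i/μ_{i+1}
= (8-0)×2.6/1.9 × (8-1)×2.6/1.9 × (8-2)×2.6/1.9
= 860.9908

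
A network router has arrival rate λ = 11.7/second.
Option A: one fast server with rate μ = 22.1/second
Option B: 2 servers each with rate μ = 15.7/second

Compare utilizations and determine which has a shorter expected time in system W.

Option A: single server μ = 22.1 (M/M/1)
  ρ_A = 11.7/22.1 = 0.5294
  W_A = 1/(μ-λ) = 1/(22.1-11.7) = 1/10.40 = 0.09615

Option B: 2 servers μ = 15.7 (M/M/2)
  ρ_B = λ/(cμ) = 11.7/(2×15.7) = 0.3726
  Offered load a = λ/μ = cρ = 11.7/15.7 = 0.7452
  P₀ = [ Σₙ₌₀^1 aⁿ/n! + a^2/(2!(1-ρ)) ]⁻¹
  Σ = a^0/0! + a^1/1! = 1.0000 + 0.7452 = 1.7452
  a^2/(2!(1-ρ)) = 0.5554/(2 × 0.6274) = 0.4426
  P₀ = 1/(1.7452 + 0.4426) = 0.4571
  Lq = P₀·a^2·ρ / (2!(1-ρ)²) = 0.45708 × 0.55536 × 0.37261 / (2 × 0.39362) = 0.1201
  Wq_B = Lq/λ = 0.12015/11.7 = 0.01027
  W_B = Wq_B + 1/μ = 0.01027 + 0.06369 = 0.07396

Since W_B = 0.07396 < W_A = 0.09615, Option B (multiple servers) has the shorter time in system.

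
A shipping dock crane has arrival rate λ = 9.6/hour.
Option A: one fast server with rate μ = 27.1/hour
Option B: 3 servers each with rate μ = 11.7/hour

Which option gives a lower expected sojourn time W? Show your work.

Option A: single server μ = 27.1 (M/M/1)
  ρ_A = 9.6/27.1 = 0.3542
  W_A = 1/(μ-λ) = 1/(27.1-9.6) = 1/17.50 = 0.05714

Option B: 3 servers μ = 11.7 (M/M/3)
  ρ_B = λ/(cμ) = 9.6/(3×11.7) = 0.2735
  Offered load a = λ/μ = cρ = 9.6/11.7 = 0.8205
  P₀ = [ Σₙ₌₀^2 aⁿ/n! + a^3/(3!(1-ρ)) ]⁻¹
  Σ = a^0/0! + a^1/1! + a^2/2! = 1.0000 + 0.8205 + 0.3366 = 2.1571
  a^3/(3!(1-ρ)) = 0.5524/(6 × 0.7265) = 0.1267
  P₀ = 1/(2.1571 + 0.1267) = 0.4379
  Lq = P₀·a^3·ρ / (3!(1-ρ)²) = 0.4379 × 0.5524 × 0.2735 / (6 × 0.5278) = 0.02089
  Wq_B = Lq/λ = 0.02089/9.6 = 0.002176
  W_B = Wq_B + 1/μ = 0.002176 + 0.08547 = 0.08765

Since W_A = 0.05714 < W_B = 0.08765, Option A (single fast server) has the shorter time in system.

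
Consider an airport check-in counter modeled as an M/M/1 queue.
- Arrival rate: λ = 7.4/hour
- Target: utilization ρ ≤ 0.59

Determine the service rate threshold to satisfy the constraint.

ρ = λ/μ, so μ = λ/ρ
μ ≥ 7.4/0.59 = 12.5424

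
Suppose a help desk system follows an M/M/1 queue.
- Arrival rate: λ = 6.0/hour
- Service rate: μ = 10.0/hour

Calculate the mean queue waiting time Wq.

First, compute utilization: ρ = λ/μ = 6.0/10.0 = 0.6000
For M/M/1: Wq = λ/(μ(μ-λ))
Wq = 6.0/(10.0 × (10.0-6.0))
Wq = 6.0/(10.0 × 4.00)
Wq = 0.1500 hours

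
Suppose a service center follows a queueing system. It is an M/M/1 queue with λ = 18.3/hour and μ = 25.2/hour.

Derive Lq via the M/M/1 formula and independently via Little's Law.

Method 1 (direct): Lq = λ²/(μ(μ-λ)) = 334.89/(25.2 × 6.90) = 1.9260

Method 2 (Little's Law):
W = 1/(μ-λ) = 1/6.90 = 0.144928
Wq = W - 1/μ = 0.144928 - 0.0396825 = 0.105245
Lq = λWq = 18.3 × 0.105245 = 1.9260 ✔ (matches Method 1)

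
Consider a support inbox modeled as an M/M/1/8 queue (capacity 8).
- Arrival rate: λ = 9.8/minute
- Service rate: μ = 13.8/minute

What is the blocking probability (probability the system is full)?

ρ = λ/μ = 9.8/13.8 = 0.71014
P₀ = (1-ρ)/(1-ρ^(K+1)) = (1-0.71014)/(1-0.71014^9) = 0.2899/0.9541 = 0.3038
P_K = P₀×ρ^K = 0.3038 × 0.71014^8 = 0.3038 × 0.06468 = 0.01965
Blocking probability = 1.97%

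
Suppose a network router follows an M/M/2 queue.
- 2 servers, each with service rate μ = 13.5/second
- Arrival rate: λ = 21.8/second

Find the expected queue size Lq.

Traffic intensity: ρ = λ/(cμ) = 21.8/(2×13.5) = 0.8074
Since ρ = 0.8074 < 1, system is stable.
Offered load a = λ/μ = cρ = 21.8/13.5 = 1.6148
P₀ = [ Σₙ₌₀^1 aⁿ/n! + a^2/(2!(1-ρ)) ]⁻¹
Σ = a^0/0! + a^1/1! = 1.0000 + 1.6148 = 2.6148
a^2/(2!(1-ρ)) = 2.6076/(2 × 0.19259) = 6.7698
P₀ = 1/(2.6148 + 6.7698) = 0.1066
Lq = P₀·a^2·ρ / (2!(1-ρ)²) = 0.106557 × 2.60763 × 0.807407 / (2 × 0.0370919) = 3.0242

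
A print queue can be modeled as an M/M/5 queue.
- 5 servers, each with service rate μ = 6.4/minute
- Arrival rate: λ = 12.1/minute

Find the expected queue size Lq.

Traffic intensity: ρ = λ/(cμ) = 12.1/(5×6.4) = 0.3781
Since ρ = 0.3781 < 1, system is stable.
Offered load a = λ/μ = cρ = 12.1/6.4 = 1.8906
P₀ = [ Σₙ₌₀^4 aⁿ/n! + a^5/(5!(1-ρ)) ]⁻¹
Σ = a^0/0! + a^1/1! + a^2/2! + a^3/3! + a^4/4! = 1.0000000 + 1.8906250 + 1.7872314 + 1.1263282 + 0.53236604 = 6.3366
a^5/(5!(1-ρ)) = 24.1561/(120 × 0.6219) = 0.3237
P₀ = 1/(6.3366 + 0.3237) = 0.1501
Lq = P₀·a^5·ρ / (5!(1-ρ)²) = 0.15014 × 24.1561 × 0.37812 / (120 × 0.38673) = 0.02955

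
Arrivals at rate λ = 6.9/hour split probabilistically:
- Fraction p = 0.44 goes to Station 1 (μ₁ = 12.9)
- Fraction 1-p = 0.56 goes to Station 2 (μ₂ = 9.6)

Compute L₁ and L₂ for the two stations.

Effective rates: λ₁ = 6.9×0.44 = 3.036, λ₂ = 6.9×0.56 = 3.864
Station 1: ρ₁ = 3.036/12.9 = 0.23535, L₁ = ρ₁/(1-ρ₁) = 0.23535/(1-0.23535) = 0.3078
Station 2: ρ₂ = 3.864/9.6 = 0.4025, L₂ = ρ₂/(1-ρ₂) = 0.4025/(1-0.4025) = 0.6736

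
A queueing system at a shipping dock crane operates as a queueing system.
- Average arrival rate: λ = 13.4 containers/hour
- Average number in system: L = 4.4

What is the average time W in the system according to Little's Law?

Little's Law: L = λW, so W = L/λ
W = 4.4/13.4 = 0.3284 hours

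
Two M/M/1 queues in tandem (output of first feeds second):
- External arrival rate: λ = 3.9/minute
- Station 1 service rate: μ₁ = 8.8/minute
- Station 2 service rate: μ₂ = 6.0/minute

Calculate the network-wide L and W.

By Jackson's theorem, each station behaves as independent M/M/1.
Station 1: ρ₁ = 3.9/8.8 = 0.4432, L₁ = ρ₁/(1-ρ₁) = λ/(μ₁-λ) = 3.9/4.90 = 0.795918
Station 2: ρ₂ = 3.9/6.0 = 0.6500, L₂ = ρ₂/(1-ρ₂) = λ/(μ₂-λ) = 3.9/2.10 = 1.85714
Total: L = L₁ + L₂ = 0.795918 + 1.85714 = 2.6531
W = L/λ = 2.6531/3.9 = 0.6803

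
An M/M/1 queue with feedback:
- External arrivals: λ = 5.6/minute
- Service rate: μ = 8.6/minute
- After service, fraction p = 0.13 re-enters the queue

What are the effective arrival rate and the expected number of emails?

Effective arrival rate: λ_eff = λ/(1-p) = 5.6/(1-0.13) = 5.6/0.87 = 6.43678
ρ = λ_eff/μ = 6.43678/8.6 = 0.748463
L = ρ/(1-ρ) = 0.748463/(1-0.748463) = 2.9756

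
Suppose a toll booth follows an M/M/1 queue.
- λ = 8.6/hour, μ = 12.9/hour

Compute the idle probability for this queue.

ρ = λ/μ = 8.6/12.9 = 0.6667
P(0) = 1 - ρ = 1 - 0.6667 = 0.3333
The server is idle 33.33% of the time.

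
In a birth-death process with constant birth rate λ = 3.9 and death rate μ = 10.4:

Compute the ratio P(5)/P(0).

For constant rates: P(n)/P(0) = (λ/μ)^n
P(5)/P(0) = (3.9/10.4)^5 = 0.3750^5 = 0.007416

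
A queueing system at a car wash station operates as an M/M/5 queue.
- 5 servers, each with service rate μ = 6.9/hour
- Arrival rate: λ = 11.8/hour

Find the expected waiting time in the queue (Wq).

Traffic intensity: ρ = λ/(cμ) = 11.8/(5×6.9) = 0.3420
Since ρ = 0.3420 < 1, system is stable.
Offered load a = λ/μ = cρ = 11.8/6.9 = 1.7101
P₀ = [ Σₙ₌₀^4 aⁿ/n! + a^5/(5!(1-ρ)) ]⁻¹
Σ = a^0/0! + a^1/1! + a^2/2! + a^3/3! + a^4/4! = 1.0000 + 1.7101 + 1.4623 + 0.8336 + 0.3564 = 5.3624
a^5/(5!(1-ρ)) = 14.6273/(120 × 0.65797) = 0.1853
P₀ = 1/(5.3624 + 0.1853) = 0.1803
Lq = P₀·a^5·ρ / (5!(1-ρ)²) = 0.1803 × 14.6273 × 0.3420 / (120 × 0.4329) = 0.01736
Wq = Lq/λ = 0.01736/11.8 = 0.001471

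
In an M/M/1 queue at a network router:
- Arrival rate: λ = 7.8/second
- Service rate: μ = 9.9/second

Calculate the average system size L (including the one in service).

ρ = λ/μ = 7.8/9.9 = 0.7879
For M/M/1: L = λ/(μ-λ)
L = 7.8/(9.9-7.8) = 7.8/2.10
L = 3.7143 packets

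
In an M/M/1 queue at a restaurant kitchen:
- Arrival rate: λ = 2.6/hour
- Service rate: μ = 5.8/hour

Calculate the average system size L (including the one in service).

ρ = λ/μ = 2.6/5.8 = 0.4483
For M/M/1: L = λ/(μ-λ)
L = 2.6/(5.8-2.6) = 2.6/3.20
L = 0.8125 orders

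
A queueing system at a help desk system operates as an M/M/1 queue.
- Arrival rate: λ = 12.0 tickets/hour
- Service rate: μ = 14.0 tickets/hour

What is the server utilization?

Server utilization: ρ = λ/μ
ρ = 12.0/14.0 = 0.8571
The server is busy 85.71% of the time.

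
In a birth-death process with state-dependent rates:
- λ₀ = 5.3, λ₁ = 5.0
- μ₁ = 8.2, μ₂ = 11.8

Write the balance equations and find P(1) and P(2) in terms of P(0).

Balance equations:
State 0: λ₀P₀ = μ₁P₁ → P₁ = (λ₀/μ₁)P₀ = (5.3/8.2)P₀ = 0.6463P₀
State 1: P₂ = (λ₀λ₁)/(μ₁μ₂)P₀ = (5.3×5.0)/(8.2×11.8)P₀ = 0.2739P₀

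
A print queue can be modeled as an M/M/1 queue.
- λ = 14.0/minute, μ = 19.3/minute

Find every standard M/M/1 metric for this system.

Step 1: ρ = λ/μ = 14.0/19.3 = 0.7254
Step 2: L = λ/(μ-λ) = 14.0/5.30 = 2.6415
Step 3: Lq = λ²/(μ(μ-λ)) = 196.00/(19.3×5.30) = 1.9161
Step 4: W = 1/(μ-λ) = 1/5.30 = 0.18868
Step 5: Wq = λ/(μ(μ-λ)) = 14.0/(19.3×5.30) = 0.1369
Step 6: P(0) = 1-ρ = 0.2746
Verify: L = λW = 14.0×0.18868 = 2.6415 ✔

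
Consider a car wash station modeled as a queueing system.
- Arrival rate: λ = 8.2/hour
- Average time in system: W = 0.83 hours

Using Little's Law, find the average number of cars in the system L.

Little's Law: L = λW
L = 8.2 × 0.83 = 6.8060 cars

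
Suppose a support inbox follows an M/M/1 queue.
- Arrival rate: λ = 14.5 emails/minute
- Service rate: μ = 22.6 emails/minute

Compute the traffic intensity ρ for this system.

Server utilization: ρ = λ/μ
ρ = 14.5/22.6 = 0.6416
The server is busy 64.16% of the time.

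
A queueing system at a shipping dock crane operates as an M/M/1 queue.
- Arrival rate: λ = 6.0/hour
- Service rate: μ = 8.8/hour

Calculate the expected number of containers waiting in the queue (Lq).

ρ = λ/μ = 6.0/8.8 = 0.6818
For M/M/1: Lq = λ²/(μ(μ-λ))
Lq = 36.00/(8.8 × 2.80)
Lq = 1.4610 containers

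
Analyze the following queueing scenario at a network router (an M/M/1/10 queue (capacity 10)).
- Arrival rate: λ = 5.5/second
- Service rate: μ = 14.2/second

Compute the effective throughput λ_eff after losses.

ρ = λ/μ = 5.5/14.2 = 0.387324
P₀ = (1-ρ)/(1-ρ^(K+1)) = (1-0.387324)/(1-0.387324^11) = 0.6127/1.0000 = 0.6127
P_K = P₀×ρ^K = 0.6127 × 0.387324^10 = 0.6127 × 0.00007599 = 0.00004656
λ_eff = λ(1-P_K) = 5.5 × (1 - 0.00004656) = 5.5 × 0.99995 = 5.4997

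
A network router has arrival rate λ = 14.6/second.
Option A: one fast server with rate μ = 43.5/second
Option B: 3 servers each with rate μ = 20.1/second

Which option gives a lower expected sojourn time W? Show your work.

Option A: single server μ = 43.5 (M/M/1)
  ρ_A = 14.6/43.5 = 0.3356
  W_A = 1/(μ-λ) = 1/(43.5-14.6) = 1/28.90 = 0.03460

Option B: 3 servers μ = 20.1 (M/M/3)
  ρ_B = λ/(cμ) = 14.6/(3×20.1) = 0.2421
  Offered load a = λ/μ = cρ = 14.6/20.1 = 0.7264
  P₀ = [ Σₙ₌₀^2 aⁿ/n! + a^3/(3!(1-ρ)) ]⁻¹
  Σ = a^0/0! + a^1/1! + a^2/2! = 1.0000 + 0.7264 + 0.2638 = 1.9902
  a^3/(3!(1-ρ)) = 0.38324/(6 × 0.75788) = 0.08428
  P₀ = 1/(1.99017 + 0.0842792) = 0.4821
  Lq = P₀·a^3·ρ / (3!(1-ρ)²) = 0.4821 × 0.3832 × 0.2421 / (6 × 0.5744) = 0.01298
  Wq_B = Lq/λ = 0.01298/14.6 = 0.0008890
  W_B = Wq_B + 1/μ = 0.0008890 + 0.04975 = 0.05064

Since W_A = 0.03460 < W_B = 0.05064, Option A (single fast server) has the shorter time in system.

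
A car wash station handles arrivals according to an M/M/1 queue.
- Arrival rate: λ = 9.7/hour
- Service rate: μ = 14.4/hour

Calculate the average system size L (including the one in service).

ρ = λ/μ = 9.7/14.4 = 0.6736
For M/M/1: L = λ/(μ-λ)
L = 9.7/(14.4-9.7) = 9.7/4.70
L = 2.0638 cars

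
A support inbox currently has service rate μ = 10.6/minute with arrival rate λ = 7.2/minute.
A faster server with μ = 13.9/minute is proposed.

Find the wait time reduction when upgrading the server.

System 1: ρ₁ = 7.2/10.6 = 0.6792, W₁ = 1/(10.6-7.2) = 0.294118
System 2: ρ₂ = 7.2/13.9 = 0.5180, W₂ = 1/(13.9-7.2) = 0.149254
Improvement: (W₁-W₂)/W₁ = (0.294118-0.149254)/0.294118 = 49.25%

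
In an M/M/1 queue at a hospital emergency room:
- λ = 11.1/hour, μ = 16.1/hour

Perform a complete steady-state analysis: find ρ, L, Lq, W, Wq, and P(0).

Step 1: ρ = λ/μ = 11.1/16.1 = 0.6894
Step 2: L = λ/(μ-λ) = 11.1/5.00 = 2.2200
Step 3: Lq = λ²/(μ(μ-λ)) = 123.21/(16.1×5.00) = 1.5306
Step 4: W = 1/(μ-λ) = 1/5.00 = 0.2000
Step 5: Wq = λ/(μ(μ-λ)) = 11.1/(16.1×5.00) = 0.1379
Step 6: P(0) = 1-ρ = 0.3106
Verify: L = λW = 11.1×0.2000 = 2.2200 ✔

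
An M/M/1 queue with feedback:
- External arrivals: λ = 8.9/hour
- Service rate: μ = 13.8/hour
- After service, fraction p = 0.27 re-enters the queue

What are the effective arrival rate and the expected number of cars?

Effective arrival rate: λ_eff = λ/(1-p) = 8.9/(1-0.27) = 8.9/0.73 = 12.19178
ρ = λ_eff/μ = 12.19178/13.8 = 0.883462
L = ρ/(1-ρ) = 0.883462/(1-0.883462) = 7.5809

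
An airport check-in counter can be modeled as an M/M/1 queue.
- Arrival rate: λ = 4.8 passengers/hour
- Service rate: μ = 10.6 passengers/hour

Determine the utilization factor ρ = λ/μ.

Server utilization: ρ = λ/μ
ρ = 4.8/10.6 = 0.4528
The server is busy 45.28% of the time.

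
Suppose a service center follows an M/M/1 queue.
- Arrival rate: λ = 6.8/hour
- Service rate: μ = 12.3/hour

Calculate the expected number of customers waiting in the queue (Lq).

ρ = λ/μ = 6.8/12.3 = 0.5528
For M/M/1: Lq = λ²/(μ(μ-λ))
Lq = 46.24/(12.3 × 5.50)
Lq = 0.6835 customers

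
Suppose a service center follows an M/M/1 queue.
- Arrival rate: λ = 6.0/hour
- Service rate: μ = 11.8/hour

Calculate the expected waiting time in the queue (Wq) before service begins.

First, compute utilization: ρ = λ/μ = 6.0/11.8 = 0.5085
For M/M/1: Wq = λ/(μ(μ-λ))
Wq = 6.0/(11.8 × (11.8-6.0))
Wq = 6.0/(11.8 × 5.80)
Wq = 0.08767 hours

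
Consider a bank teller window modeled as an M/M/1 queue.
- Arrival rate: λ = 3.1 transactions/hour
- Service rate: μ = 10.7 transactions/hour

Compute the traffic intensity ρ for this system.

Server utilization: ρ = λ/μ
ρ = 3.1/10.7 = 0.2897
The server is busy 28.97% of the time.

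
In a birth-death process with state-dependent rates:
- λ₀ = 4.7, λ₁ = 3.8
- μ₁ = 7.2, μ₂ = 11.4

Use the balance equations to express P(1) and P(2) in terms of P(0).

Balance equations:
State 0: λ₀P₀ = μ₁P₁ → P₁ = (λ₀/μ₁)P₀ = (4.7/7.2)P₀ = 0.6528P₀
State 1: P₂ = (λ₀λ₁)/(μ₁μ₂)P₀ = (4.7×3.8)/(7.2×11.4)P₀ = 0.2176P₀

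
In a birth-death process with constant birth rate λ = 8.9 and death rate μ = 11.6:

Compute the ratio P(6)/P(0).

For constant rates: P(n)/P(0) = (λ/μ)^n
P(6)/P(0) = (8.9/11.6)^6 = 0.76724^6 = 0.2040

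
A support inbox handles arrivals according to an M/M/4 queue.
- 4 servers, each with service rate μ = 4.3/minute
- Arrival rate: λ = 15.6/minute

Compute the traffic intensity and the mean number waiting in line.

Traffic intensity: ρ = λ/(cμ) = 15.6/(4×4.3) = 0.9070
Since ρ = 0.9070 < 1, system is stable.
Offered load a = λ/μ = cρ = 15.6/4.3 = 3.6279
P₀ = [ Σₙ₌₀^3 aⁿ/n! + a^4/(4!(1-ρ)) ]⁻¹
Σ = a^0/0! + a^1/1! + a^2/2! + a^3/3! = 1.0000 + 3.6279 + 6.5809 + 7.9582 = 19.1670
a^4/(4!(1-ρ)) = 173.2306/(24 × 0.09302326) = 77.5929
P₀ = 1/(19.1670 + 77.5929) = 0.01033
Lq = P₀·a^4·ρ / (4!(1-ρ)²) = 0.01033486 × 173.2306 × 0.9069767 / (24 × 0.008653326) = 7.8186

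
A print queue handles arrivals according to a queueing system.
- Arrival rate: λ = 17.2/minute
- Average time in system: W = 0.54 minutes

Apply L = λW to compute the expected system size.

Little's Law: L = λW
L = 17.2 × 0.54 = 9.2880 jobs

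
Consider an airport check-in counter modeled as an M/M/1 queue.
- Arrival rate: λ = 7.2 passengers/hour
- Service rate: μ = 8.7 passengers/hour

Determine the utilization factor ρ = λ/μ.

Server utilization: ρ = λ/μ
ρ = 7.2/8.7 = 0.8276
The server is busy 82.76% of the time.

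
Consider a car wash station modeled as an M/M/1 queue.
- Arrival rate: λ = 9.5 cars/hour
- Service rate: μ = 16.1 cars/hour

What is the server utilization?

Server utilization: ρ = λ/μ
ρ = 9.5/16.1 = 0.5901
The server is busy 59.01% of the time.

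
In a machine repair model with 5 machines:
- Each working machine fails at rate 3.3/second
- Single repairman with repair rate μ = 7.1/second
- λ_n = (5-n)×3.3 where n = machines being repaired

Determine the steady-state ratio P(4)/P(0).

P(4)/P(0) = ∏_{i=0}^{4-1} λ_i/μ_{i+1}
= (5-0)×3.3/7.1 × (5-1)×3.3/7.1 × (5-2)×3.3/7.1 × (5-3)×3.3/7.1
= 5.6002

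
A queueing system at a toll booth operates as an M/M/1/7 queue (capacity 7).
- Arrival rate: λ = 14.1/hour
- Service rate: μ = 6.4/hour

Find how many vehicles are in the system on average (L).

ρ = λ/μ = 14.1/6.4 = 2.2031
P₀ = (1-ρ)/(1-ρ^(K+1)) = (1-2.2031)/(1-2.2031^8) = -1.2031/-553.9753 = 0.002172
P_K = P₀×ρ^K = 0.002172 × 2.2031^7 = 0.002172 × 251.9066 = 0.5471
L = ρ[1 - (K+1)ρ^K + Kρ^(K+1)] / [(1-ρ)(1-ρ^(K+1))]
L = 2.2031 × (1 - 8×251.9066 + 7×554.9753) / ((1 - 2.2031) × (1 - 554.9753)) = 6.1833 vehicles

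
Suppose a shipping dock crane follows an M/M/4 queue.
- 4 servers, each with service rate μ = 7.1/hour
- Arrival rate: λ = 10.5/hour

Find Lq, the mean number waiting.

Traffic intensity: ρ = λ/(cμ) = 10.5/(4×7.1) = 0.3697
Since ρ = 0.3697 < 1, system is stable.
Offered load a = λ/μ = cρ = 10.5/7.1 = 1.4789
P₀ = [ Σₙ₌₀^3 aⁿ/n! + a^4/(4!(1-ρ)) ]⁻¹
Σ = a^0/0! + a^1/1! + a^2/2! + a^3/3! = 1.0000 + 1.4789 + 1.0935 + 0.5391 = 4.1115
a^4/(4!(1-ρ)) = 4.7833/(24 × 0.6303) = 0.3162
P₀ = 1/(4.1115 + 0.3162) = 0.2259
Lq = P₀·a^4·ρ / (4!(1-ρ)²) = 0.22585 × 4.7833 × 0.36972 / (24 × 0.39726) = 0.04189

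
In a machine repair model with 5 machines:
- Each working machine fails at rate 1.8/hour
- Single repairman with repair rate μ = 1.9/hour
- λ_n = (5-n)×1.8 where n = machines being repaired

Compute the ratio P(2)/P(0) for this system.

P(2)/P(0) = ∏_{i=0}^{2-1} λ_i/μ_{i+1}
= (5-0)×1.8/1.9 × (5-1)×1.8/1.9
= 17.9501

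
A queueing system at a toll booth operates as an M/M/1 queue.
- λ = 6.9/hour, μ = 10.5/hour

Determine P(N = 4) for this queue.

ρ = λ/μ = 6.9/10.5 = 0.65714
P(n) = (1-ρ)ρⁿ
P(4) = (1-0.65714) × 0.65714^4
P(4) = 0.34286 × 0.18648
P(4) = 0.06394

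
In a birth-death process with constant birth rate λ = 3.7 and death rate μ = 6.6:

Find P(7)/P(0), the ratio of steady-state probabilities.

For constant rates: P(n)/P(0) = (λ/μ)^n
P(7)/P(0) = (3.7/6.6)^7 = 0.5606^7 = 0.01740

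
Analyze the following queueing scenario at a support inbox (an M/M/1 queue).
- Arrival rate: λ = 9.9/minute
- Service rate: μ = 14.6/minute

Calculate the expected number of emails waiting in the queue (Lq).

ρ = λ/μ = 9.9/14.6 = 0.6781
For M/M/1: Lq = λ²/(μ(μ-λ))
Lq = 98.01/(14.6 × 4.70)
Lq = 1.4283 emails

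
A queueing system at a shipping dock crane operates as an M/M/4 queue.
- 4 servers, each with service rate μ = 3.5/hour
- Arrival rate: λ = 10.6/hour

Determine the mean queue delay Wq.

Traffic intensity: ρ = λ/(cμ) = 10.6/(4×3.5) = 0.7571
Since ρ = 0.7571 < 1, system is stable.
Offered load a = λ/μ = cρ = 10.6/3.5 = 3.0286
P₀ = [ Σₙ₌₀^3 aⁿ/n! + a^4/(4!(1-ρ)) ]⁻¹
Σ = a^0/0! + a^1/1! + a^2/2! + a^3/3! = 1.0000 + 3.0286 + 4.5861 + 4.6298 = 13.2445
a^4/(4!(1-ρ)) = 84.1301/(24 × 0.242857) = 14.4341
P₀ = 1/(13.2445 + 14.4341) = 0.03613
Lq = P₀·a^4·ρ / (4!(1-ρ)²) = 0.03613 × 84.1301 × 0.7571 / (24 × 0.05898) = 1.6258
Wq = Lq/λ = 1.6258/10.6 = 0.1534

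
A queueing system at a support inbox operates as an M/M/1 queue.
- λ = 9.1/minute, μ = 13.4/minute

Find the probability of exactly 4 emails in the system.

ρ = λ/μ = 9.1/13.4 = 0.6791
P(n) = (1-ρ)ρⁿ
P(4) = (1-0.6791) × 0.6791^4
P(4) = 0.32090 × 0.21268
P(4) = 0.06825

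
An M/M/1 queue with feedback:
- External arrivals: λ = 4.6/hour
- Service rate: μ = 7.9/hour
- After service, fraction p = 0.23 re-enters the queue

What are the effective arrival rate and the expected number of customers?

Effective arrival rate: λ_eff = λ/(1-p) = 4.6/(1-0.23) = 4.6/0.77 = 5.97403
ρ = λ_eff/μ = 5.97403/7.9 = 0.756206
L = ρ/(1-ρ) = 0.756206/(1-0.756206) = 3.1018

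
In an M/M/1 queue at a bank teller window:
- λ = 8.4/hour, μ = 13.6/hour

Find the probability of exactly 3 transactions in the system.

ρ = λ/μ = 8.4/13.6 = 0.61765
P(n) = (1-ρ)ρⁿ
P(3) = (1-0.61765) × 0.61765^3
P(3) = 0.38235 × 0.23563
P(3) = 0.09009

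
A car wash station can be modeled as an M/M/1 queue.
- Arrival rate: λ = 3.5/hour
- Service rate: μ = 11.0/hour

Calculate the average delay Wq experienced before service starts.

First, compute utilization: ρ = λ/μ = 3.5/11.0 = 0.3182
For M/M/1: Wq = λ/(μ(μ-λ))
Wq = 3.5/(11.0 × (11.0-3.5))
Wq = 3.5/(11.0 × 7.50)
Wq = 0.04242 hours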